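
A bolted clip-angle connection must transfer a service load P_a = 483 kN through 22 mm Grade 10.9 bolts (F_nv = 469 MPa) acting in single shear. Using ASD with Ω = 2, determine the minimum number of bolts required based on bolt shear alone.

A_b = π·22²/4 = 380.1 mm².
Per-bolt allowable strength R_n/Ω = 469 × 380.1 × 1 / 1000 / 2 = 89.14 kN.
n ≥ 483 / 89.14 = 5.418 → use 6 bolts.

6 bolts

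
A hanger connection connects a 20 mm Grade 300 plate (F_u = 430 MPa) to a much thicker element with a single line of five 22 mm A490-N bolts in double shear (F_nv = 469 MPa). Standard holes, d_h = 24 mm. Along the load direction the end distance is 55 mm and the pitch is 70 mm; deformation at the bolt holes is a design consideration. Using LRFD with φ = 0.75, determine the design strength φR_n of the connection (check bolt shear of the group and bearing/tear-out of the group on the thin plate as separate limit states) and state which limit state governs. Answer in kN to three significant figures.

Bolt shear: A_b = π·22²/4 = 380.1 mm²; R_n = 469 × 380.1 × 5 × 2 / 1000 = 1783 kN → 0.75 × 1783 = 1340 kN.
Bearing (1.2 l_c t F_u ≤ 2.4 d t F_u): upper limit = 2.4·22·20·430 / 1000 = 454.1 kN.
  Edge l_c = 55 − 24/2 = 43 → r_n = 443.8 kN; interior l_c = 70 − 24 = 46 → r_n = 454.1 kN.
  R_n,bearing = 1·443.8 + 4·454.1 = 2260 kN → 0.75 × 2260 = 1700 kN.
Bolt shear governs: 1340 kN.

1340 kN (bolt shear governs)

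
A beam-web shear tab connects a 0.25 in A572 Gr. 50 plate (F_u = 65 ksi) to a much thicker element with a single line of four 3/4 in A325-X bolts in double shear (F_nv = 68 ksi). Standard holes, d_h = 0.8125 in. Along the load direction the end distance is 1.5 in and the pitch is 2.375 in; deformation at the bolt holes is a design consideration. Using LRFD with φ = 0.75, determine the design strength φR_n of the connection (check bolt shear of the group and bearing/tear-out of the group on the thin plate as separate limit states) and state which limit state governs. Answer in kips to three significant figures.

81.8 kips (bearing governs)

Bolt shear: A_b = π·0.75²/4 = 0.4418 in²; R_n = 68 × 0.4418 × 4 × 2 = 240.3 kips → 0.75 × 240.3 = 180 kips.
Bearing (1.2 l_c t F_u ≤ 2.4 d t F_u): upper limit = 2.4·0.75·0.25·65 = 29.25 kips.
  Edge l_c = 1.5 − 0.8125/2 = 1.094 → r_n = 21.33 kips; interior l_c = 2.375 − 0.8125 = 1.562 → r_n = 29.25 kips.
  R_n,bearing = 1·21.33 + 3·29.25 = 109.1 kips → 0.75 × 109.1 = 81.8 kips.
Bearing governs: 81.8 kips.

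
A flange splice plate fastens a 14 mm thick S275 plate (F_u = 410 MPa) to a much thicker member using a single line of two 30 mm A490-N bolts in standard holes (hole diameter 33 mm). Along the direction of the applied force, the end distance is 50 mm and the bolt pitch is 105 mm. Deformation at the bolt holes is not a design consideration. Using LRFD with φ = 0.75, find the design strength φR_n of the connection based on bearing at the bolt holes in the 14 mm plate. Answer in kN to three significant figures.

Per bolt r_n = 1.5 l_c t F_u ≤ 3.0 d t F_u; upper limit = 3.0 × 30 × 14 × 410 / 1000 = 516.6 kN.
Edge bolt: l_c = 50 − 33/2 = 33.5 mm → 1.5 × 33.5 × 14 × 410 / 1000 = 288.4 → r_n = 288.4 kN.
Interior bolts: l_c = 105 − 33 = 72 mm → 1.5 × 72 × 14 × 410 / 1000 = 619.9 → r_n = 516.6 kN.
R_n = 1 × 288.4 + 1 × 516.6 = 805 kN.
Design strength φR_n = 0.75 × 805 = 604 kN.

604 kN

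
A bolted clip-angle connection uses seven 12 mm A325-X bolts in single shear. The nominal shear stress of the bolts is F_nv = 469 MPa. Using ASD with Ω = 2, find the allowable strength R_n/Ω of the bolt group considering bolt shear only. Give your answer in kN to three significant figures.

A_b = π × 12² / 4 = 113.1 mm².
R_n = F_nv · A_b · n · n_s = 469 × 113.1 × 7 × 1 / 1000 = 371.3 kN.
Allowable strength R_n/Ω = 371.3 / 2 = 186 kN.

186 kN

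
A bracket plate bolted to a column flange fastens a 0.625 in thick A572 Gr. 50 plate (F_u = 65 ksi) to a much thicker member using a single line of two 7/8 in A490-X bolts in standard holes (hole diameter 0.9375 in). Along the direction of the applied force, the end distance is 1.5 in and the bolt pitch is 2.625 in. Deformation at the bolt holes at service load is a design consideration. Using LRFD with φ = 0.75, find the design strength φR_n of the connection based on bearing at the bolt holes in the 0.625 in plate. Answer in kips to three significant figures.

Per bolt r_n = 1.2 l_c t F_u ≤ 2.4 d t F_u; upper limit = 2.4 × 0.875 × 0.625 × 65 = 85.31 kips.
Edge bolt: l_c = 1.5 − 0.9375/2 = 1.031 in → 1.2 × 1.031 × 0.625 × 65 = 50.27 → r_n = 50.27 kips.
Interior bolts: l_c = 2.625 − 0.9375 = 1.688 in → 1.2 × 1.688 × 0.625 × 65 = 82.27 → r_n = 82.27 kips.
R_n = 1 × 50.27 + 1 × 82.27 = 132.5 kips.
Design strength φR_n = 0.75 × 132.5 = 99.4 kips.

99.4 kips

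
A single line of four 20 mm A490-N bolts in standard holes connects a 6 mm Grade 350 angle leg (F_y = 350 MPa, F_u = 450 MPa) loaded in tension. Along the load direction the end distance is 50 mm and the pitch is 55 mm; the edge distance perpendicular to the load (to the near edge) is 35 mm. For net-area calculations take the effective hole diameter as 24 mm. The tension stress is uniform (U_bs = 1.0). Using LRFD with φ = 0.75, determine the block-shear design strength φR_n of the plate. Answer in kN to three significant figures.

206 kN

Shear plane L_v = 50 + 3·55 = 215 mm; A_gv = 215 × 6 = 1290 mm².
A_nv = (215 − 3.5·24) × 6 = 786 mm².
A_nt = (35 − 0.5·24) × 6 = 138 mm².
0.6 F_u A_nv = 212.2 kN; 0.6 F_y A_gv = 270.9 kN → shear rupture governs the shear term.
R_n = 212.2 + 1.0 × 450 × 138 / 1000 = 274.3 kN.
Design strength φR_n = 0.75 × 274.3 = 206 kN.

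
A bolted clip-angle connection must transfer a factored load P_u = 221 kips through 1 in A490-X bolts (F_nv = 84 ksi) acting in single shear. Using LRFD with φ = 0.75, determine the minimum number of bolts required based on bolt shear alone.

5 bolts

A_b = π·1²/4 = 0.7854 in².
Per-bolt design strength φR_n = 0.75 × 84 × 0.7854 × 1 = 49.48 kips.
n ≥ 221 / 49.48 = 4.466 → use 5 bolts.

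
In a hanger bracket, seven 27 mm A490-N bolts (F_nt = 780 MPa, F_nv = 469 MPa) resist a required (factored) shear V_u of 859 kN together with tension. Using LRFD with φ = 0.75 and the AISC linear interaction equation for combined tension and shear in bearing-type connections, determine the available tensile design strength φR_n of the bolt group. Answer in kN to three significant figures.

1620 kN

A_b = π·27²/4 = 572.6 mm²; f_rv = 859 × 1000 / (7 × 572.6) = 214.3 MPa.
F'_nt = 1.3 F_nt − (F_nt / φF_nv) f_rv = 1.3·780 − (780/(0.75·469))·214.3 = 538.7 MPa, capped at F_nt → F'_nt = 538.7 MPa.
R_n = F'_nt · A_b · n = 538.7 × 572.6 × 7 / 1000 = 2159 kN.
Design strength φR_n = 0.75 × 2159 = 1620 kN.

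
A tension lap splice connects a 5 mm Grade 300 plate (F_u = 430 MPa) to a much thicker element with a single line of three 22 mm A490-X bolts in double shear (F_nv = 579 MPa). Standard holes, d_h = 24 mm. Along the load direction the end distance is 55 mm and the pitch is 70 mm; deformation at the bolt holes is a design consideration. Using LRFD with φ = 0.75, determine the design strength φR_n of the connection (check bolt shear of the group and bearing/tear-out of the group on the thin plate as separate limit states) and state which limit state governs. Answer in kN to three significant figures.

Bolt shear: A_b = π·22²/4 = 380.1 mm²; R_n = 579 × 380.1 × 3 × 2 / 1000 = 1321 kN → 0.75 × 1321 = 990 kN.
Bearing (1.2 l_c t F_u ≤ 2.4 d t F_u): upper limit = 2.4·22·5·430 / 1000 = 113.5 kN.
  Edge l_c = 55 − 24/2 = 43 → r_n = 110.9 kN; interior l_c = 70 − 24 = 46 → r_n = 113.5 kN.
  R_n,bearing = 1·110.9 + 2·113.5 = 338 kN → 0.75 × 338 = 253 kN.
Bearing governs: 253 kN.

253 kN (bearing governs)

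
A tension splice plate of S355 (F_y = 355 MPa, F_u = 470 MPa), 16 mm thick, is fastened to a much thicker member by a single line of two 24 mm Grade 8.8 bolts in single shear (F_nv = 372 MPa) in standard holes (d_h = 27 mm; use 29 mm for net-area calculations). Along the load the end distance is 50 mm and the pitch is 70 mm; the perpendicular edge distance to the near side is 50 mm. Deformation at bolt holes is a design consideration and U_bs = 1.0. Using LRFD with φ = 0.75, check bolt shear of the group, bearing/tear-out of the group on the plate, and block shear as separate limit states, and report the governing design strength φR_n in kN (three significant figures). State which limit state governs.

Bolt shear: A_b = π·24²/4 = 452.4 mm²; R_n = 372 × 452.4 × 2 × 1 / 1000 = 336.6 kN → 0.75 × 336.6 = 252 kN.
Bearing: edge l_c = 36.5, r_n = 329.4 kN; interior l_c = 43, r_n = 388 kN; R_n = 329.4 + 1·388 = 717.4 kN → 538 kN.
Block shear: A_gv = 1920, A_nv = 1224, A_nt = 568 mm²; R_n = min(0.6F_uA_nv, 0.6F_yA_gv) + U_bs·F_u·A_nt = 612.1 kN → 459 kN.
Bolt shear governs: 252 kN.

252 kN (bolt shear governs)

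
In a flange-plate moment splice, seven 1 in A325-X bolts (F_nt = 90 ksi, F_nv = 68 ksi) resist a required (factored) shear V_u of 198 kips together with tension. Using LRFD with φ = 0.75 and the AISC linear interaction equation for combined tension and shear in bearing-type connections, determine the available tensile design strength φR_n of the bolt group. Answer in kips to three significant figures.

A_b = π·1²/4 = 0.7854 in²; f_rv = 198 / (7 × 0.7854) = 36.01 ksi.
F'_nt = 1.3 F_nt − (F_nt / φF_nv) f_rv = 1.3·90 − (90/(0.75·68))·36.01 = 53.45 ksi, capped at F_nt → F'_nt = 53.45 ksi.
R_n = F'_nt · A_b · n = 53.45 × 0.7854 × 7 = 293.8 kips.
Design strength φR_n = 0.75 × 293.8 = 220 kips.

220 kips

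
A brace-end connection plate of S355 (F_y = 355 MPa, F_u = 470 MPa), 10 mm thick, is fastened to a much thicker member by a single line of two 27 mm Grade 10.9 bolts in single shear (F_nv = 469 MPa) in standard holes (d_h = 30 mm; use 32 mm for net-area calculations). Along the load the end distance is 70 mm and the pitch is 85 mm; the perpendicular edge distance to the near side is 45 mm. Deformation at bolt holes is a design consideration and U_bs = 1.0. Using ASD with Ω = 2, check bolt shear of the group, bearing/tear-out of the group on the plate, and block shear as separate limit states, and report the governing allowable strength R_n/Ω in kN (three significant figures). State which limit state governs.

219 kN (block shear governs)

Bolt shear: A_b = π·27²/4 = 572.6 mm²; R_n = 469 × 572.6 × 2 × 1 / 1000 = 537.1 kN → 537.1 / 2 = 269 kN.
Bearing: edge l_c = 55, r_n = 304.6 kN; interior l_c = 55, r_n = 304.6 kN; R_n = 304.6 + 1·304.6 = 609.1 kN → 305 kN.
Block shear: A_gv = 1550, A_nv = 1070, A_nt = 290 mm²; R_n = min(0.6F_uA_nv, 0.6F_yA_gv) + U_bs·F_u·A_nt = 438 kN → 219 kN.
Block shear governs: 219 kN.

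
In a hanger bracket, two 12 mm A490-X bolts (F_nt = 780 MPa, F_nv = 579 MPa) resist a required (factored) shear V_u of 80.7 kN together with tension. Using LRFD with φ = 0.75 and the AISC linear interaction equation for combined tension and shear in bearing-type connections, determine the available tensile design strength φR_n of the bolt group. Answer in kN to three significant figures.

63.3 kN

A_b = π·12²/4 = 113.1 mm²; f_rv = 80.7 × 1000 / (2 × 113.1) = 356.8 MPa.
F'_nt = 1.3 F_nt − (F_nt / φF_nv) f_rv = 1.3·780 − (780/(0.75·579))·356.8 = 373.2 MPa, capped at F_nt → F'_nt = 373.2 MPa.
R_n = F'_nt · A_b · n = 373.2 × 113.1 × 2 / 1000 = 84.41 kN.
Design strength φR_n = 0.75 × 84.41 = 63.3 kN.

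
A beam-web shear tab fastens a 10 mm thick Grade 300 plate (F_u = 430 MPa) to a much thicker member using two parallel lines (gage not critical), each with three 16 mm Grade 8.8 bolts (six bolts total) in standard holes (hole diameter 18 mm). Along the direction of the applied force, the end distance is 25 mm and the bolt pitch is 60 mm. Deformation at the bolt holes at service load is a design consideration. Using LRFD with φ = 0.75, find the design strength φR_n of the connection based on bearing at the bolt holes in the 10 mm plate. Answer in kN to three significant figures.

Per bolt r_n = 1.2 l_c t F_u ≤ 2.4 d t F_u; upper limit = 2.4 × 16 × 10 × 430 / 1000 = 165.1 kN.
Edge bolt: l_c = 25 − 18/2 = 16 mm → 1.2 × 16 × 10 × 430 / 1000 = 82.56 → r_n = 82.56 kN.
Interior bolts: l_c = 60 − 18 = 42 mm → 1.2 × 42 × 10 × 430 / 1000 = 216.7 → r_n = 165.1 kN.
R_n = 2 × 82.56 + 4 × 165.1 = 825.6 kN.
Design strength φR_n = 0.75 × 825.6 = 619 kN.

619 kN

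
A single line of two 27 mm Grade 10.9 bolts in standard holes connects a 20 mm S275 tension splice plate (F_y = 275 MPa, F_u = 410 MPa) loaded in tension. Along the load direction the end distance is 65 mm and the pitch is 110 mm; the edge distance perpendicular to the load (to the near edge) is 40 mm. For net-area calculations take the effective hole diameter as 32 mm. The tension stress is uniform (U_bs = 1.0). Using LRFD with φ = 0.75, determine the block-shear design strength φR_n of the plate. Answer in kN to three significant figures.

581 kN

Shear plane L_v = 65 + 1·110 = 175 mm; A_gv = 175 × 20 = 3500 mm².
A_nv = (175 − 1.5·32) × 20 = 2540 mm².
A_nt = (40 − 0.5·32) × 20 = 480 mm².
0.6 F_u A_nv = 624.8 kN; 0.6 F_y A_gv = 577.5 kN → shear yielding governs the shear term.
R_n = 577.5 + 1.0 × 410 × 480 / 1000 = 774.3 kN.
Design strength φR_n = 0.75 × 774.3 = 581 kN.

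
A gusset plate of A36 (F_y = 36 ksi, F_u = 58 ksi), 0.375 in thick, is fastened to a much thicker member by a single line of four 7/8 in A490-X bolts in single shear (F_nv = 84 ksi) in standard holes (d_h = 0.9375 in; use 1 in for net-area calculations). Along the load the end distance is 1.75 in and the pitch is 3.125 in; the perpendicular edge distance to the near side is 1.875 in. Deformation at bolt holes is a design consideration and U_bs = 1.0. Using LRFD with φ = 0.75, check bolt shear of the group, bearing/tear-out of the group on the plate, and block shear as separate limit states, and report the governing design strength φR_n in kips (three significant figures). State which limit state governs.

Bolt shear: A_b = π·0.875²/4 = 0.6013 in²; R_n = 84 × 0.6013 × 4 × 1 = 202 kips → 0.75 × 202 = 152 kips.
Bearing: edge l_c = 1.281, r_n = 33.44 kips; interior l_c = 2.188, r_n = 45.68 kips; R_n = 33.44 + 3·45.68 = 170.5 kips → 128 kips.
Block shear: A_gv = 4.172, A_nv = 2.859, A_nt = 0.5156 in²; R_n = min(0.6F_uA_nv, 0.6F_yA_gv) + U_bs·F_u·A_nt = 120 kips → 90 kips.
Block shear governs: 90 kips.

90 kips (block shear governs)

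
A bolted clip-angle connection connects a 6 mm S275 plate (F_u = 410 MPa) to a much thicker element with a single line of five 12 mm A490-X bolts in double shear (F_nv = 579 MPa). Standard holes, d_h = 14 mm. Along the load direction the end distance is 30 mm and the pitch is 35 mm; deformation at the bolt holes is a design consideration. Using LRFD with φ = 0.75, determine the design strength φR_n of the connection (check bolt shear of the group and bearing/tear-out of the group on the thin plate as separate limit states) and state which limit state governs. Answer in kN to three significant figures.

Bolt shear: A_b = π·12²/4 = 113.1 mm²; R_n = 579 × 113.1 × 5 × 2 / 1000 = 654.8 kN → 0.75 × 654.8 = 491 kN.
Bearing (1.2 l_c t F_u ≤ 2.4 d t F_u): upper limit = 2.4·12·6·410 / 1000 = 70.85 kN.
  Edge l_c = 30 − 14/2 = 23 → r_n = 67.9 kN; interior l_c = 35 − 14 = 21 → r_n = 61.99 kN.
  R_n,bearing = 1·67.9 + 4·61.99 = 315.9 kN → 0.75 × 315.9 = 237 kN.
Bearing governs: 237 kN.

237 kN (bearing governs)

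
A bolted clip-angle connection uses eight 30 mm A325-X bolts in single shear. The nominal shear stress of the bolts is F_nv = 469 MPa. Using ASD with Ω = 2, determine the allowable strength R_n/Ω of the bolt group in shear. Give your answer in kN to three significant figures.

A_b = π × 30² / 4 = 706.9 mm².
R_n = F_nv · A_b · n · n_s = 469 × 706.9 × 8 × 1 / 1000 = 2652 kN.
Allowable strength R_n/Ω = 2652 / 2 = 1330 kN.

1330 kN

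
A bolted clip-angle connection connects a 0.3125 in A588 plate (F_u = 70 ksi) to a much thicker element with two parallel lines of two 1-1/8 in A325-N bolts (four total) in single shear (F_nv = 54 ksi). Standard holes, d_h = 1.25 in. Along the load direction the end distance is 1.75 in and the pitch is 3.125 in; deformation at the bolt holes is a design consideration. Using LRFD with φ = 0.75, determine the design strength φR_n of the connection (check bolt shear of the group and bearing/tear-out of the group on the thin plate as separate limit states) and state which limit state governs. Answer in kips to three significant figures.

118 kips (bearing governs)

Bolt shear: A_b = π·1.125²/4 = 0.994 in²; R_n = 54 × 0.994 × 4 × 1 = 214.7 kips → 0.75 × 214.7 = 161 kips.
Bearing (1.2 l_c t F_u ≤ 2.4 d t F_u): upper limit = 2.4·1.125·0.3125·70 = 59.06 kips.
  Edge l_c = 1.75 − 1.25/2 = 1.125 → r_n = 29.53 kips; interior l_c = 3.125 − 1.25 = 1.875 → r_n = 49.22 kips.
  R_n,bearing = 2·29.53 + 2·49.22 = 157.5 kips → 0.75 × 157.5 = 118 kips.
Bearing governs: 118 kips.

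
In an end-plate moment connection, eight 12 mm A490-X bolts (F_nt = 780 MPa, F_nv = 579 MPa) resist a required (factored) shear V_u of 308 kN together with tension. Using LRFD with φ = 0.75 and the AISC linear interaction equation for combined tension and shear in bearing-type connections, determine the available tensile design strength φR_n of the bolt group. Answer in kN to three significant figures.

273 kN

A_b = π·12²/4 = 113.1 mm²; f_rv = 308 × 1000 / (8 × 113.1) = 340.4 MPa.
F'_nt = 1.3 F_nt − (F_nt / φF_nv) f_rv = 1.3·780 − (780/(0.75·579))·340.4 = 402.5 MPa, capped at F_nt → F'_nt = 402.5 MPa.
R_n = F'_nt · A_b · n = 402.5 × 113.1 × 8 / 1000 = 364.2 kN.
Design strength φR_n = 0.75 × 364.2 = 273 kN.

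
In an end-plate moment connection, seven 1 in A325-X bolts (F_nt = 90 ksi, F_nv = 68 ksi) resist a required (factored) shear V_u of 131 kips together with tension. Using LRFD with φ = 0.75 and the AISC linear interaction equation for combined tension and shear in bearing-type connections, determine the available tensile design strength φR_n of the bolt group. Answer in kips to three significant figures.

A_b = π·1²/4 = 0.7854 in²; f_rv = 131 / (7 × 0.7854) = 23.83 ksi.
F'_nt = 1.3 F_nt − (F_nt / φF_nv) f_rv = 1.3·90 − (90/(0.75·68))·23.83 = 74.95 ksi, capped at F_nt → F'_nt = 74.95 ksi.
R_n = F'_nt · A_b · n = 74.95 × 0.7854 × 7 = 412.1 kips.
Design strength φR_n = 0.75 × 412.1 = 309 kips.

309 kips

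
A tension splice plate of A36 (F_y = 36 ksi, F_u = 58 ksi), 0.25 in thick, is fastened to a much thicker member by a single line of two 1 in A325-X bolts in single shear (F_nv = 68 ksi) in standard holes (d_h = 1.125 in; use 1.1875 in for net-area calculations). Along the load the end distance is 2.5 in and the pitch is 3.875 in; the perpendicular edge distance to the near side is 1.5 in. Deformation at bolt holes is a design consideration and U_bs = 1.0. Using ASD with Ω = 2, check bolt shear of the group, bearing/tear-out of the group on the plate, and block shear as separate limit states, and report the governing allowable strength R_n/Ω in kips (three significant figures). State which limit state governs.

23.8 kips (block shear governs)

Bolt shear: A_b = π·1²/4 = 0.7854 in²; R_n = 68 × 0.7854 × 2 × 1 = 106.8 kips → 106.8 / 2 = 53.4 kips.
Bearing: edge l_c = 1.938, r_n = 33.71 kips; interior l_c = 2.75, r_n = 34.8 kips; R_n = 33.71 + 1·34.8 = 68.51 kips → 34.3 kips.
Block shear: A_gv = 1.594, A_nv = 1.148, A_nt = 0.2266 in²; R_n = min(0.6F_uA_nv, 0.6F_yA_gv) + U_bs·F_u·A_nt = 47.57 kips → 23.8 kips.
Block shear governs: 23.8 kips.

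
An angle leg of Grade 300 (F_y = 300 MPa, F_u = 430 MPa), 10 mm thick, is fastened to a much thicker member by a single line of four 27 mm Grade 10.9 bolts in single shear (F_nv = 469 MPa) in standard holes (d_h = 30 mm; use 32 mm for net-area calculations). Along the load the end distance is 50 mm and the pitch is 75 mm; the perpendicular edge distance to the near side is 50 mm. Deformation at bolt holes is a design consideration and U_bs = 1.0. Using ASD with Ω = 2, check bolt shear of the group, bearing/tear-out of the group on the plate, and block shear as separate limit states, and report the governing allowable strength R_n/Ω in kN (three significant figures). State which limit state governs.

283 kN (block shear governs)

Bolt shear: A_b = π·27²/4 = 572.6 mm²; R_n = 469 × 572.6 × 4 × 1 / 1000 = 1074 kN → 1074 / 2 = 537 kN.
Bearing: edge l_c = 35, r_n = 180.6 kN; interior l_c = 45, r_n = 232.2 kN; R_n = 180.6 + 3·232.2 = 877.2 kN → 439 kN.
Block shear: A_gv = 2750, A_nv = 1630, A_nt = 340 mm²; R_n = min(0.6F_uA_nv, 0.6F_yA_gv) + U_bs·F_u·A_nt = 566.7 kN → 283 kN.
Block shear governs: 283 kN.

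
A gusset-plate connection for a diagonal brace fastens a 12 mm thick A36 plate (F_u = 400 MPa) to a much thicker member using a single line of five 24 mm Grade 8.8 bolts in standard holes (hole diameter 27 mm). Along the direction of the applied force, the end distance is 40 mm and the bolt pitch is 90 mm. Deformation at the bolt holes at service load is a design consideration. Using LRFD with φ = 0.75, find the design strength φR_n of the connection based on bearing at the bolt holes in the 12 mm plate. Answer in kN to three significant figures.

Per bolt r_n = 1.2 l_c t F_u ≤ 2.4 d t F_u; upper limit = 2.4 × 24 × 12 × 400 / 1000 = 276.5 kN.
Edge bolt: l_c = 40 − 27/2 = 26.5 mm → 1.2 × 26.5 × 12 × 400 / 1000 = 152.6 → r_n = 152.6 kN.
Interior bolts: l_c = 90 − 27 = 63 mm → 1.2 × 63 × 12 × 400 / 1000 = 362.9 → r_n = 276.5 kN.
R_n = 1 × 152.6 + 4 × 276.5 = 1259 kN.
Design strength φR_n = 0.75 × 1259 = 944 kN.

944 kN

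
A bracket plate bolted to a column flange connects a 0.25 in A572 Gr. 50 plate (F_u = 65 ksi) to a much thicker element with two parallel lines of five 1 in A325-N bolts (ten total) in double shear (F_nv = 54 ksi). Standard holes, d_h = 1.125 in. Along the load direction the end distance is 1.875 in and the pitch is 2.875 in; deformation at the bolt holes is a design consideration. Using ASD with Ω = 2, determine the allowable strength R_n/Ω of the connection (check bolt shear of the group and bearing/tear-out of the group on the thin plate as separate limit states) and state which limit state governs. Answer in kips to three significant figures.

Bolt shear: A_b = π·1²/4 = 0.7854 in²; R_n = 54 × 0.7854 × 10 × 2 = 848.2 kips → 848.2 / 2 = 424 kips.
Bearing (1.2 l_c t F_u ≤ 2.4 d t F_u): upper limit = 2.4·1·0.25·65 = 39 kips.
  Edge l_c = 1.875 − 1.125/2 = 1.312 → r_n = 25.59 kips; interior l_c = 2.875 − 1.125 = 1.75 → r_n = 34.12 kips.
  R_n,bearing = 2·25.59 + 8·34.12 = 324.2 kips → 324.2 / 2 = 162 kips.
Bearing governs: 162 kips.

162 kips (bearing governs)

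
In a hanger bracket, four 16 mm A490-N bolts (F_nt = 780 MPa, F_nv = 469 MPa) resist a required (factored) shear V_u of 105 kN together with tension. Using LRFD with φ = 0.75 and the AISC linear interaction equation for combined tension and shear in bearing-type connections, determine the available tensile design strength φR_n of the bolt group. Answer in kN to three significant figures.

A_b = π·16²/4 = 201.1 mm²; f_rv = 105 × 1000 / (4 × 201.1) = 130.6 MPa.
F'_nt = 1.3 F_nt − (F_nt / φF_nv) f_rv = 1.3·780 − (780/(0.75·469))·130.6 = 724.5 MPa, capped at F_nt → F'_nt = 724.5 MPa.
R_n = F'_nt · A_b · n = 724.5 × 201.1 × 4 / 1000 = 582.7 kN.
Design strength φR_n = 0.75 × 582.7 = 437 kN.

437 kN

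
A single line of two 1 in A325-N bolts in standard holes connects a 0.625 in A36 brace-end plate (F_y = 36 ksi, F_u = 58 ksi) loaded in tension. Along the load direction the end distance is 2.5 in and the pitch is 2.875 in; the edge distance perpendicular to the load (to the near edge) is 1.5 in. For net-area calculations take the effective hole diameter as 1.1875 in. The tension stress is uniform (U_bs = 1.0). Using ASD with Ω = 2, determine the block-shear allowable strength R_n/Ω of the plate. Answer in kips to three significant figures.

52.7 kips

Shear plane L_v = 2.5 + 1·2.875 = 5.375 in; A_gv = 5.375 × 0.625 = 3.359 in².
A_nv = (5.375 − 1.5·1.1875) × 0.625 = 2.246 in².
A_nt = (1.5 − 0.5·1.1875) × 0.625 = 0.5664 in².
0.6 F_u A_nv = 78.16 kips; 0.6 F_y A_gv = 72.56 kips → shear yielding governs the shear term.
R_n = 72.56 + 1.0 × 58 × 0.5664 = 105.4 kips.
Allowable strength R_n/Ω = 105.4 / 2 = 52.7 kips.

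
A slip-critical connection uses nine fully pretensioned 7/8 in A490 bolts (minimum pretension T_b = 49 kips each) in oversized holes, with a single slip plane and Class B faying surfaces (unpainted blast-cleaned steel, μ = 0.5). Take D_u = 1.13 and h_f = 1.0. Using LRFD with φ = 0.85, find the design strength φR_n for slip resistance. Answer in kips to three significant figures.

R_n = μ · D_u · h_f · T_b · n_s · n_b = 0.5 × 1.13 × 1.0 × 49 × 1 × 9 = 249.2 kips.
Design strength φR_n = 0.85 × 249.2 = 212 kips.

212 kips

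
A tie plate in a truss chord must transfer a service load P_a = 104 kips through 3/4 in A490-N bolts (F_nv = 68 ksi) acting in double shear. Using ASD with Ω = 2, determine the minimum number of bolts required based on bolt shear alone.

4 bolts

A_b = π·0.75²/4 = 0.4418 in².
Per-bolt allowable strength R_n/Ω = 68 × 0.4418 × 2 / 2 = 30.04 kips.
n ≥ 104 / 30.04 = 3.462 → use 4 bolts.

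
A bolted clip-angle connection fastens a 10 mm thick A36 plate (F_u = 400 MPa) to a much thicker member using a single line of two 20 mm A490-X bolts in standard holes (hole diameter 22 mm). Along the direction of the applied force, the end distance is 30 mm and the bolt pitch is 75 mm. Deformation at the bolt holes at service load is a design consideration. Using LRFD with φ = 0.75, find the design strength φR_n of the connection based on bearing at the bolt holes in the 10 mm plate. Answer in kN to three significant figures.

212 kN

Per bolt r_n = 1.2 l_c t F_u ≤ 2.4 d t F_u; upper limit = 2.4 × 20 × 10 × 400 / 1000 = 192 kN.
Edge bolt: l_c = 30 − 22/2 = 19 mm → 1.2 × 19 × 10 × 400 / 1000 = 91.2 → r_n = 91.2 kN.
Interior bolts: l_c = 75 − 22 = 53 mm → 1.2 × 53 × 10 × 400 / 1000 = 254.4 → r_n = 192 kN.
R_n = 1 × 91.2 + 1 × 192 = 283.2 kN.
Design strength φR_n = 0.75 × 283.2 = 212 kN.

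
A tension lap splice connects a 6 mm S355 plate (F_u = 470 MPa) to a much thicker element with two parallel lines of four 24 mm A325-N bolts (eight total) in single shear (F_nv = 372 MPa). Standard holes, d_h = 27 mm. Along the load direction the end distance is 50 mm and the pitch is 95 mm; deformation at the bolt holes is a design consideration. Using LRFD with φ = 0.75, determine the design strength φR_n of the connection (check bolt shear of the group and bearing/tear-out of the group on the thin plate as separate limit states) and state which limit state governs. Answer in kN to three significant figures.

Bolt shear: A_b = π·24²/4 = 452.4 mm²; R_n = 372 × 452.4 × 8 × 1 / 1000 = 1346 kN → 0.75 × 1346 = 1010 kN.
Bearing (1.2 l_c t F_u ≤ 2.4 d t F_u): upper limit = 2.4·24·6·470 / 1000 = 162.4 kN.
  Edge l_c = 50 − 27/2 = 36.5 → r_n = 123.5 kN; interior l_c = 95 − 27 = 68 → r_n = 162.4 kN.
  R_n,bearing = 2·123.5 + 6·162.4 = 1222 kN → 0.75 × 1222 = 916 kN.
Bearing governs: 916 kN.

916 kN (bearing governs)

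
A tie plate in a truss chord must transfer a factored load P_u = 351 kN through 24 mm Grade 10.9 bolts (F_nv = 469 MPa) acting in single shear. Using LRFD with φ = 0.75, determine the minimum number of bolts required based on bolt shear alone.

A_b = π·24²/4 = 452.4 mm².
Per-bolt design strength φR_n = 0.75 × 469 × 452.4 × 1 / 1000 = 159.1 kN.
n ≥ 351 / 159.1 = 2.206 → use 3 bolts.

3 bolts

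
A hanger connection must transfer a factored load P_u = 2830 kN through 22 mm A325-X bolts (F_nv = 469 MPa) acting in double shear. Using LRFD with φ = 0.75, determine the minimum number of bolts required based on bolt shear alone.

A_b = π·22²/4 = 380.1 mm².
Per-bolt design strength φR_n = 0.75 × 469 × 380.1 × 2 / 1000 = 267.4 kN.
n ≥ 2830 / 267.4 = 10.58 → use 11 bolts.

11 bolts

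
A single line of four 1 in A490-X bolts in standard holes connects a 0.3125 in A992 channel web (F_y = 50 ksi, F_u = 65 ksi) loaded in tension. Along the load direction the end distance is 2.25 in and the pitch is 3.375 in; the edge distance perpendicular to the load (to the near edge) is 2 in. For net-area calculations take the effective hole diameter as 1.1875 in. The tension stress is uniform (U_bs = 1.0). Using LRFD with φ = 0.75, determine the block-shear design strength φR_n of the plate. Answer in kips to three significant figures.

96.5 kips

Shear plane L_v = 2.25 + 3·3.375 = 12.38 in; A_gv = 12.38 × 0.3125 = 3.867 in².
A_nv = (12.38 − 3.5·1.1875) × 0.3125 = 2.568 in².
A_nt = (2 − 0.5·1.1875) × 0.3125 = 0.4395 in².
0.6 F_u A_nv = 100.2 kips; 0.6 F_y A_gv = 116 kips → shear rupture governs the shear term.
R_n = 100.2 + 1.0 × 65 × 0.4395 = 128.7 kips.
Design strength φR_n = 0.75 × 128.7 = 96.5 kips.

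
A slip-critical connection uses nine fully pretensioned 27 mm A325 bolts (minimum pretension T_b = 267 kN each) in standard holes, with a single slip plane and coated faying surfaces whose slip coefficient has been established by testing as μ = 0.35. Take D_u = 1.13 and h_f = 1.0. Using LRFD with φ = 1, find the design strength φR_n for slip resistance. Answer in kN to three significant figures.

R_n = μ · D_u · h_f · T_b · n_s · n_b = 0.35 × 1.13 × 1.0 × 267 × 1 × 9 = 950.4 kN.
Design strength φR_n = 1 × 950.4 = 950 kN.

950 kN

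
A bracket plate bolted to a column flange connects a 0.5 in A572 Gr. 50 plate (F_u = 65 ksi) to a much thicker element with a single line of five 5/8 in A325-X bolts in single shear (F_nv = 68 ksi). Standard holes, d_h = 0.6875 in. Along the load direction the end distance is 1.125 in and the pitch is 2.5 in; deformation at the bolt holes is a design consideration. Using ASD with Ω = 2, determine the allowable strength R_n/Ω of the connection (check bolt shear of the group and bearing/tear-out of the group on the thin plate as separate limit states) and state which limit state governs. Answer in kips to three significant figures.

Bolt shear: A_b = π·0.625²/4 = 0.3068 in²; R_n = 68 × 0.3068 × 5 × 1 = 104.3 kips → 104.3 / 2 = 52.2 kips.
Bearing (1.2 l_c t F_u ≤ 2.4 d t F_u): upper limit = 2.4·0.625·0.5·65 = 48.75 kips.
  Edge l_c = 1.125 − 0.6875/2 = 0.7812 → r_n = 30.47 kips; interior l_c = 2.5 − 0.6875 = 1.812 → r_n = 48.75 kips.
  R_n,bearing = 1·30.47 + 4·48.75 = 225.5 kips → 225.5 / 2 = 113 kips.
Bolt shear governs: 52.2 kips.

52.2 kips (bolt shear governs)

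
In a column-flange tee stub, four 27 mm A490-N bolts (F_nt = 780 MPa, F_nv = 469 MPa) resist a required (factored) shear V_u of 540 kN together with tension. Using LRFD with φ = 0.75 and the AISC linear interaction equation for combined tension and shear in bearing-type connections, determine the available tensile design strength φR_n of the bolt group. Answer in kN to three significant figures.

A_b = π·27²/4 = 572.6 mm²; f_rv = 540 × 1000 / (4 × 572.6) = 235.8 MPa.
F'_nt = 1.3 F_nt − (F_nt / φF_nv) f_rv = 1.3·780 − (780/(0.75·469))·235.8 = 491.2 MPa, capped at F_nt → F'_nt = 491.2 MPa.
R_n = F'_nt · A_b · n = 491.2 × 572.6 × 4 / 1000 = 1125 kN.
Design strength φR_n = 0.75 × 1125 = 844 kN.

844 kN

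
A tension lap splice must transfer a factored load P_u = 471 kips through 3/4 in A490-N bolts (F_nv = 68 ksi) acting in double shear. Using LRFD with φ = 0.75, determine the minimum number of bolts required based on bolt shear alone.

11 bolts

A_b = π·0.75²/4 = 0.4418 in².
Per-bolt design strength φR_n = 0.75 × 68 × 0.4418 × 2 = 45.06 kips.
n ≥ 471 / 45.06 = 10.45 → use 11 bolts.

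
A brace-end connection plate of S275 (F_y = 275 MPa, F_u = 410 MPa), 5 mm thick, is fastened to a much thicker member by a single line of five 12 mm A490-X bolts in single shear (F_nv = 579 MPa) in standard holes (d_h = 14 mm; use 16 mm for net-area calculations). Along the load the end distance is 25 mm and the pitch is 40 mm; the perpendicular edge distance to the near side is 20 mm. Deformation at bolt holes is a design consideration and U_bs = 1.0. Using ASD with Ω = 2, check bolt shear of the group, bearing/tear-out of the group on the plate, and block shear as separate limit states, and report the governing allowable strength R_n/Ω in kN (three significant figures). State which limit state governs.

81.8 kN (block shear governs)

Bolt shear: A_b = π·12²/4 = 113.1 mm²; R_n = 579 × 113.1 × 5 × 1 / 1000 = 327.4 kN → 327.4 / 2 = 164 kN.
Bearing: edge l_c = 18, r_n = 44.28 kN; interior l_c = 26, r_n = 59.04 kN; R_n = 44.28 + 4·59.04 = 280.4 kN → 140 kN.
Block shear: A_gv = 925, A_nv = 565, A_nt = 60 mm²; R_n = min(0.6F_uA_nv, 0.6F_yA_gv) + U_bs·F_u·A_nt = 163.6 kN → 81.8 kN.
Block shear governs: 81.8 kN.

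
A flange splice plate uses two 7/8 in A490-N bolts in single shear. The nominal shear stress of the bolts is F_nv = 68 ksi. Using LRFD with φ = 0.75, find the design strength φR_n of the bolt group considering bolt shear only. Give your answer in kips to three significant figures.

61.3 kips

A_b = π × 0.875² / 4 = 0.6013 in².
R_n = F_nv · A_b · n · n_s = 68 × 0.6013 × 2 × 1 = 81.78 kips.
Design strength φR_n = 0.75 × 81.78 = 61.3 kips.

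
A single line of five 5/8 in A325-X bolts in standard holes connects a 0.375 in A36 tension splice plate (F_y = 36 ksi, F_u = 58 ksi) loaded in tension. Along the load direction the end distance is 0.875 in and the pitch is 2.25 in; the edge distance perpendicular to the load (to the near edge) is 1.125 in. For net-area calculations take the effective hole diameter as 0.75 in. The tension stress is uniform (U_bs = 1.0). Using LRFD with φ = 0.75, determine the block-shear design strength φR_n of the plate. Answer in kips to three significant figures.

Shear plane L_v = 0.875 + 4·2.25 = 9.875 in; A_gv = 9.875 × 0.375 = 3.703 in².
A_nv = (9.875 − 4.5·0.75) × 0.375 = 2.438 in².
A_nt = (1.125 − 0.5·0.75) × 0.375 = 0.2812 in².
0.6 F_u A_nv = 84.82 kips; 0.6 F_y A_gv = 79.99 kips → shear yielding governs the shear term.
R_n = 79.99 + 1.0 × 58 × 0.2812 = 96.3 kips.
Design strength φR_n = 0.75 × 96.3 = 72.2 kips.

72.2 kips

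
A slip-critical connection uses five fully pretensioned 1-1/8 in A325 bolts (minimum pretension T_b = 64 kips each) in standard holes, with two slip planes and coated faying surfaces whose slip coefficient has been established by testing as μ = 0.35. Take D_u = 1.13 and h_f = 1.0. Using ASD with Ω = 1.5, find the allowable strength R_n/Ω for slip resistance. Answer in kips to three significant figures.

R_n = μ · D_u · h_f · T_b · n_s · n_b = 0.35 × 1.13 × 1.0 × 64 × 2 × 5 = 253.1 kips.
Allowable strength R_n/Ω = 253.1 / 1.5 = 169 kips.

169 kips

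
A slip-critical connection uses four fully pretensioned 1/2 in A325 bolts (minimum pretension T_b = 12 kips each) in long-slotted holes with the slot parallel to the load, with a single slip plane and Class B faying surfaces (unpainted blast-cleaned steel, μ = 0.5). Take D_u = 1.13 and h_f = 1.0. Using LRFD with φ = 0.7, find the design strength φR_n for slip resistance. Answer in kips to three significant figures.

19 kips

R_n = μ · D_u · h_f · T_b · n_s · n_b = 0.5 × 1.13 × 1.0 × 12 × 1 × 4 = 27.12 kips.
Design strength φR_n = 0.7 × 27.12 = 19 kips.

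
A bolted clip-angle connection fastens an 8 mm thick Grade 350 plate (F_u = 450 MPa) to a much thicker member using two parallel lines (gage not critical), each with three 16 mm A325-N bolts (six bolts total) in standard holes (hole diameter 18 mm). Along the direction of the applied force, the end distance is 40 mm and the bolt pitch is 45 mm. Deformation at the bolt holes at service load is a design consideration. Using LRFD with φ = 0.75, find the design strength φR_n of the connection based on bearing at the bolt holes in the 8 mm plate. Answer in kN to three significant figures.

Per bolt r_n = 1.2 l_c t F_u ≤ 2.4 d t F_u; upper limit = 2.4 × 16 × 8 × 450 / 1000 = 138.2 kN.
Edge bolt: l_c = 40 − 18/2 = 31 mm → 1.2 × 31 × 8 × 450 / 1000 = 133.9 → r_n = 133.9 kN.
Interior bolts: l_c = 45 − 18 = 27 mm → 1.2 × 27 × 8 × 450 / 1000 = 116.6 → r_n = 116.6 kN.
R_n = 2 × 133.9 + 4 × 116.6 = 734.4 kN.
Design strength φR_n = 0.75 × 734.4 = 551 kN.

551 kN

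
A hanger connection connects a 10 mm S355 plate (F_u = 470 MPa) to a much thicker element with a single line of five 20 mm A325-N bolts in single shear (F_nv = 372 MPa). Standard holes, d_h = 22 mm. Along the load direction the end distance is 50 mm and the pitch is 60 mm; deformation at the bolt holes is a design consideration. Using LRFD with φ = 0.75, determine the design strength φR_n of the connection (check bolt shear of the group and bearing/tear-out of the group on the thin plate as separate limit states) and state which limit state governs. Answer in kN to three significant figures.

Bolt shear: A_b = π·20²/4 = 314.2 mm²; R_n = 372 × 314.2 × 5 × 1 / 1000 = 584.3 kN → 0.75 × 584.3 = 438 kN.
Bearing (1.2 l_c t F_u ≤ 2.4 d t F_u): upper limit = 2.4·20·10·470 / 1000 = 225.6 kN.
  Edge l_c = 50 − 22/2 = 39 → r_n = 220 kN; interior l_c = 60 − 22 = 38 → r_n = 214.3 kN.
  R_n,bearing = 1·220 + 4·214.3 = 1077 kN → 0.75 × 1077 = 808 kN.
Bolt shear governs: 438 kN.

438 kN (bolt shear governs)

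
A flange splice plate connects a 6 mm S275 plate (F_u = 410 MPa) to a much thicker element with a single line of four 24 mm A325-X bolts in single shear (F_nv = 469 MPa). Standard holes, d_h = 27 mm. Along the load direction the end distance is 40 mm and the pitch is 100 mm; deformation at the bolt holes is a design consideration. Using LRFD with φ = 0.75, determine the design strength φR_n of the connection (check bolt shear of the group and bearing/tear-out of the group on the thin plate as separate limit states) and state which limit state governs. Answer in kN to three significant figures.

Bolt shear: A_b = π·24²/4 = 452.4 mm²; R_n = 469 × 452.4 × 4 × 1 / 1000 = 848.7 kN → 0.75 × 848.7 = 637 kN.
Bearing (1.2 l_c t F_u ≤ 2.4 d t F_u): upper limit = 2.4·24·6·410 / 1000 = 141.7 kN.
  Edge l_c = 40 − 27/2 = 26.5 → r_n = 78.23 kN; interior l_c = 100 − 27 = 73 → r_n = 141.7 kN.
  R_n,bearing = 1·78.23 + 3·141.7 = 503.3 kN → 0.75 × 503.3 = 377 kN.
Bearing governs: 377 kN.

377 kN (bearing governs)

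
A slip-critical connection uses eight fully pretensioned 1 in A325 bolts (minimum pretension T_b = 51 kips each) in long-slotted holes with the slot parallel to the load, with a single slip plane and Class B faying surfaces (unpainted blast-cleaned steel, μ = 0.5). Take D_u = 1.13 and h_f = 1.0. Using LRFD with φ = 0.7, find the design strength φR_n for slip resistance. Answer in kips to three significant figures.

161 kips

R_n = μ · D_u · h_f · T_b · n_s · n_b = 0.5 × 1.13 × 1.0 × 51 × 1 × 8 = 230.5 kips.
Design strength φR_n = 0.7 × 230.5 = 161 kips.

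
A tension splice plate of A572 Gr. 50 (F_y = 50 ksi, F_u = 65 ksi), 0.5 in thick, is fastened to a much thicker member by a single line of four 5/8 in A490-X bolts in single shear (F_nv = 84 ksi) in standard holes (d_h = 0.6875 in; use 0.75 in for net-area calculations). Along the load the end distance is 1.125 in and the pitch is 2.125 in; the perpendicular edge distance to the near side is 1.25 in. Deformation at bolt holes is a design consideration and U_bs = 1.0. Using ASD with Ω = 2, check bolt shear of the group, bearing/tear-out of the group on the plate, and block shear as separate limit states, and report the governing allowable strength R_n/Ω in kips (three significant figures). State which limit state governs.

Bolt shear: A_b = π·0.625²/4 = 0.3068 in²; R_n = 84 × 0.3068 × 4 × 1 = 103.1 kips → 103.1 / 2 = 51.5 kips.
Bearing: edge l_c = 0.7812, r_n = 30.47 kips; interior l_c = 1.438, r_n = 48.75 kips; R_n = 30.47 + 3·48.75 = 176.7 kips → 88.4 kips.
Block shear: A_gv = 3.75, A_nv = 2.438, A_nt = 0.4375 in²; R_n = min(0.6F_uA_nv, 0.6F_yA_gv) + U_bs·F_u·A_nt = 123.5 kips → 61.8 kips.
Bolt shear governs: 51.5 kips.

51.5 kips (bolt shear governs)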